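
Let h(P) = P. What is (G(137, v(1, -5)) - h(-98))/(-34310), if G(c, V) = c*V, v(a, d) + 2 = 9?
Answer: -1057/34310 ≈ -0.030807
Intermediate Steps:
v(a, d) = 7 (v(a, d) = -2 + 9 = 7)
G(c, V) = V*c
(G(137, v(1, -5)) - h(-98))/(-34310) = (7*137 - 1*(-98))/(-34310) = (959 + 98)*(-1/34310) = 1057*(-1/34310) = -1057/34310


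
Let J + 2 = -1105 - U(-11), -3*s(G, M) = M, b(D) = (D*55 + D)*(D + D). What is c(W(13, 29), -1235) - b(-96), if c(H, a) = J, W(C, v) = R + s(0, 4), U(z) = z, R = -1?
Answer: -1033288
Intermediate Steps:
b(D) = 112*D² (b(D) = (55*D + D)*(2*D) = (56*D)*(2*D) = 112*D²)
s(G, M) = -M/3
J = -1096 (J = -2 + (-1105 - 1*(-11)) = -2 + (-1105 + 11) = -2 - 1094 = -1096)
W(C, v) = -7/3 (W(C, v) = -1 - ⅓*4 = -1 - 4/3 = -7/3)
c(H, a) = -1096
c(W(13, 29), -1235) - b(-96) = -1096 - 112*(-96)² = -1096 - 112*9216 = -1096 - 1*1032192 = -1096 - 1032192 = -1033288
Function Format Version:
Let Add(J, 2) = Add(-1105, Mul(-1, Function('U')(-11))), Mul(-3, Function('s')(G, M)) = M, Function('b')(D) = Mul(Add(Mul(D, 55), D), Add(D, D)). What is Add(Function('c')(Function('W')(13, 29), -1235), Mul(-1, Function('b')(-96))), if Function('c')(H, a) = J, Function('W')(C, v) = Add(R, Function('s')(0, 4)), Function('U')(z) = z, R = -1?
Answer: -1033288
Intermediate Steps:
Function('b')(D) = Mul(112, Pow(D, 2)) (Function('b')(D) = Mul(Add(Mul(55, D), D), Mul(2, D)) = Mul(Mul(56, D), Mul(2, D)) = Mul(112, Pow(D, 2)))
Function('s')(G, M) = Mul(Rational(-1, 3), M)
J = -1096 (J = Add(-2, Add(-1105, Mul(-1, -11))) = Add(-2, Add(-1105, 11)) = Add(-2, -1094) = -1096)
Function('W')(C, v) = Rational(-7, 3) (Function('W')(C, v) = Add(-1, Mul(Rational(-1, 3), 4)) = Add(-1, Rational(-4, 3)) = Rational(-7, 3))
Function('c')(H, a) = -1096
Add(Function('c')(Function('W')(13, 29), -1235), Mul(-1, Function('b')(-96))) = Add(-1096, Mul(-1, Mul(112, Pow(-96, 2)))) = Add(-1096, Mul(-1, Mul(112, 9216))) = Add(-1096, Mul(-1, 1032192)) = Add(-1096, -1032192) = -1033288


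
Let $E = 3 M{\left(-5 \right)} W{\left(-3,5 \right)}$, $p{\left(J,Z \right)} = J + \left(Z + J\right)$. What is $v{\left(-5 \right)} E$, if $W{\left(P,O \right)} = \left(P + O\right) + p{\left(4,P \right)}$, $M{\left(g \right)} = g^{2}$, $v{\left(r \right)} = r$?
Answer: $-2625$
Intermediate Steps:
$p{\left(J,Z \right)} = Z + 2 J$ ($p{\left(J,Z \right)} = J + \left(J + Z\right) = Z + 2 J$)
$W{\left(P,O \right)} = 8 + O + 2 P$ ($W{\left(P,O \right)} = \left(P + O\right) + \left(P + 2 \cdot 4\right) = \left(O + P\right) + \left(P + 8\right) = \left(O + P\right) + \left(8 + P\right) = 8 + O + 2 P$)
$E = 525$ ($E = 3 \left(-5\right)^{2} \left(8 + 5 + 2 \left(-3\right)\right) = 3 \cdot 25 \left(8 + 5 - 6\right) = 75 \cdot 7 = 525$)
$v{\left(-5 \right)} E = \left(-5\right) 525 = -2625$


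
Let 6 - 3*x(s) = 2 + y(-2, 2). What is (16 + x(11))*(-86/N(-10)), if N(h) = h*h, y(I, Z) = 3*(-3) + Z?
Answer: -2537/150 ≈ -16.913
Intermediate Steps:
y(I, Z) = -9 + Z
x(s) = 11/3 (x(s) = 2 - (2 + (-9 + 2))/3 = 2 - (2 - 7)/3 = 2 - ⅓*(-5) = 2 + 5/3 = 11/3)
N(h) = h²
(16 + x(11))*(-86/N(-10)) = (16 + 11/3)*(-86/((-10)²)) = 59*(-86/100)/3 = 59*(-86*1/100)/3 = (59/3)*(-43/50) = -2537/150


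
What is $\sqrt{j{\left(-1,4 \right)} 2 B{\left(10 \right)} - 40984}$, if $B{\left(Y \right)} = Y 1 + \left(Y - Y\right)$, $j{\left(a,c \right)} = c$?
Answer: $2 i \sqrt{10226} \approx 202.25 i$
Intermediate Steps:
$B{\left(Y \right)} = Y$ ($B{\left(Y \right)} = Y + 0 = Y$)
$\sqrt{j{\left(-1,4 \right)} 2 B{\left(10 \right)} - 40984} = \sqrt{4 \cdot 2 \cdot 10 - 40984} = \sqrt{8 \cdot 10 - 40984} = \sqrt{80 - 40984} = \sqrt{-40904} = 2 i \sqrt{10226}$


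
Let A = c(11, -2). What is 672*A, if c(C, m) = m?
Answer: -1344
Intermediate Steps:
A = -2
672*A = 672*(-2) = -1344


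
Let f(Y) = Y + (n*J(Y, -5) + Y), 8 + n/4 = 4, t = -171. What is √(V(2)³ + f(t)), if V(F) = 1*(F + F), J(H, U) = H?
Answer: √2458 ≈ 49.578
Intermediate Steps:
V(F) = 2*F (V(F) = 1*(2*F) = 2*F)
n = -16 (n = -32 + 4*4 = -32 + 16 = -16)
f(Y) = -14*Y (f(Y) = Y + (-16*Y + Y) = Y - 15*Y = -14*Y)
√(V(2)³ + f(t)) = √((2*2)³ - 14*(-171)) = √(4³ + 2394) = √(64 + 2394) = √2458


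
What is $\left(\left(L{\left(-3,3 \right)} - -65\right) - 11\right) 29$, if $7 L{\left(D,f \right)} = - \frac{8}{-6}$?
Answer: $\frac{33002}{21} \approx 1571.5$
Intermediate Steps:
$L{\left(D,f \right)} = \frac{4}{21}$ ($L{\left(D,f \right)} = \frac{\left(-8\right) \frac{1}{-6}}{7} = \frac{\left(-8\right) \left(- \frac{1}{6}\right)}{7} = \frac{1}{7} \cdot \frac{4}{3} = \frac{4}{21}$)
$\left(\left(L{\left(-3,3 \right)} - -65\right) - 11\right) 29 = \left(\left(\frac{4}{21} - -65\right) - 11\right) 29 = \left(\left(\frac{4}{21} + 65\right) - 11\right) 29 = \left(\frac{1369}{21} - 11\right) 29 = \frac{1138}{21} \cdot 29 = \frac{33002}{21}$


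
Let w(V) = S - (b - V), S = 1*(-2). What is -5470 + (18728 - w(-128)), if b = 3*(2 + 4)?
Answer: 13406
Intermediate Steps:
b = 18 (b = 3*6 = 18)
S = -2
w(V) = -20 + V (w(V) = -2 - (18 - V) = -2 + (-18 + V) = -20 + V)
-5470 + (18728 - w(-128)) = -5470 + (18728 - (-20 - 128)) = -5470 + (18728 - 1*(-148)) = -5470 + (18728 + 148) = -5470 + 18876 = 13406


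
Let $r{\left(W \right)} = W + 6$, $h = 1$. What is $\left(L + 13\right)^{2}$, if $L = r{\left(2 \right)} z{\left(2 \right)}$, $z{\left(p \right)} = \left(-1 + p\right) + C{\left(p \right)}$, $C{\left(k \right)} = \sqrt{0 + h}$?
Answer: $841$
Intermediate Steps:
$C{\left(k \right)} = 1$ ($C{\left(k \right)} = \sqrt{0 + 1} = \sqrt{1} = 1$)
$z{\left(p \right)} = p$ ($z{\left(p \right)} = \left(-1 + p\right) + 1 = p$)
$r{\left(W \right)} = 6 + W$
$L = 16$ ($L = \left(6 + 2\right) 2 = 8 \cdot 2 = 16$)
$\left(L + 13\right)^{2} = \left(16 + 13\right)^{2} = 29^{2} = 841$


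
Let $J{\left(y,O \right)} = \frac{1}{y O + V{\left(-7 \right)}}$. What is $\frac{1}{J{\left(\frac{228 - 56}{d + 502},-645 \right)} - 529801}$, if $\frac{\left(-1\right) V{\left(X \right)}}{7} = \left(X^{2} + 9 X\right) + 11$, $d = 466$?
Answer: $- \frac{22653}{12001582295} \approx -1.8875 \cdot 10^{-6}$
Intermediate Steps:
$V{\left(X \right)} = -77 - 63 X - 7 X^{2}$ ($V{\left(X \right)} = - 7 \left(\left(X^{2} + 9 X\right) + 11\right) = - 7 \left(11 + X^{2} + 9 X\right) = -77 - 63 X - 7 X^{2}$)
$J{\left(y,O \right)} = \frac{1}{21 + O y}$ ($J{\left(y,O \right)} = \frac{1}{y O - \left(-364 + 343\right)} = \frac{1}{O y - -21} = \frac{1}{O y + 21} = \frac{1}{21 + O y}$)
$\frac{1}{J{\left(\frac{228 - 56}{d + 502},-645 \right)} - 529801} = \frac{1}{\frac{1}{21 - 645 \frac{228 - 56}{466 + 502}} - 529801} = \frac{1}{\frac{1}{21 - 645 \cdot \frac{172}{968}} - 529801} = \frac{1}{\frac{1}{21 - 645 \cdot 172 \cdot \frac{1}{968}} - 529801} = \frac{1}{\frac{1}{21 - \frac{27735}{242}} - 529801} = \frac{1}{\frac{1}{- \frac{22653}{242}} - 529801} = \frac{1}{- \frac{242}{22653} - 529801} = \frac{1}{- \frac{12001582295}{22653}} = - \frac{22653}{12001582295}$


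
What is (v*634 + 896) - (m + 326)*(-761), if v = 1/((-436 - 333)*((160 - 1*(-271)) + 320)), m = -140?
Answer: 82262960764/577519 ≈ 1.4244e+5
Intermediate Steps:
v = -1/577519 (v = 1/(-769*((160 + 271) + 320)) = 1/(-769*(431 + 320)) = 1/(-769*751) = 1/(-577519) = -1/577519 ≈ -1.7315e-6)
(v*634 + 896) - (m + 326)*(-761) = (-1/577519*634 + 896) - (-140 + 326)*(-761) = (-634/577519 + 896) - 186*(-761) = 517456390/577519 - 1*(-141546) = 517456390/577519 + 141546 = 82262960764/577519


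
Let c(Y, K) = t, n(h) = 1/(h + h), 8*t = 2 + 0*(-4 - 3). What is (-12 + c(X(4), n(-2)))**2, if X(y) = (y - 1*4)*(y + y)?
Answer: 2209/16 ≈ 138.06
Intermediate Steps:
X(y) = 2*y*(-4 + y) (X(y) = (y - 4)*(2*y) = (-4 + y)*(2*y) = 2*y*(-4 + y))
t = 1/4 (t = (2 + 0*(-4 - 3))/8 = (2 + 0*(-7))/8 = (2 + 0)/8 = (1/8)*2 = 1/4 ≈ 0.25000)
n(h) = 1/(2*h)
c(Y, K) = 1/4
(-12 + c(X(4), n(-2)))**2 = (-12 + 1/4)**2 = (-47/4)**2 = 2209/16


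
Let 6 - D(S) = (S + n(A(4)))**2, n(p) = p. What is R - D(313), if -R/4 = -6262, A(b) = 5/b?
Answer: 1980721/16 ≈ 1.2380e+5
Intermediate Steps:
R = 25048 (R = -4*(-6262) = 25048)
D(S) = 6 - (5/4 + S)**2 (D(S) = 6 - (S + 5/4)**2 = 6 - (5/4 + S)**2)
R - D(313) = 25048 - (6 - (5 + 4*313)**2/16) = 25048 - (6 - (5 + 1252)**2/16) = 25048 - (6 - 1/16*1257**2) = 25048 - (6 - 1/16*1580049) = 25048 - (6 - 1580049/16) = 25048 - 1*(-1579953/16) = 25048 + 1579953/16 = 1980721/16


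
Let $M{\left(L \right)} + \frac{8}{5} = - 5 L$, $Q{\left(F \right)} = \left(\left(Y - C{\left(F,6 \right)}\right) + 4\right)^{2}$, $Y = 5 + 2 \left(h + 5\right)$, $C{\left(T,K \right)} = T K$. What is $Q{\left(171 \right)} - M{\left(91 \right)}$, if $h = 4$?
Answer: $\frac{4992288}{5} \approx 9.9846 \cdot 10^{5}$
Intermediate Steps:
$C{\left(T,K \right)} = K T$
$Y = 23$ ($Y = 5 + 2 \left(4 + 5\right) = 5 + 2 \cdot 9 = 5 + 18 = 23$)
$Q{\left(F \right)} = \left(27 - 6 F\right)^{2}$ ($Q{\left(F \right)} = \left(\left(23 - 6 F\right) + 4\right)^{2} = \left(27 - 6 F\right)^{2}$)
$M{\left(L \right)} = - \frac{8}{5} - 5 L$
$Q{\left(171 \right)} - M{\left(91 \right)} = 9 \left(-9 + 2 \cdot 171\right)^{2} - \left(- \frac{8}{5} - 455\right) = 9 \left(-9 + 342\right)^{2} - \left(- \frac{8}{5} - 455\right) = 9 \cdot 333^{2} - - \frac{2283}{5} = 9 \cdot 110889 + \frac{2283}{5} = 998001 + \frac{2283}{5} = \frac{4992288}{5}$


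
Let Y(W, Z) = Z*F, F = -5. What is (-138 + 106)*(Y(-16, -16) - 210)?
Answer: 4160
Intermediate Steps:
Y(W, Z) = -5*Z (Y(W, Z) = Z*(-5) = -5*Z)
(-138 + 106)*(Y(-16, -16) - 210) = (-138 + 106)*(-5*(-16) - 210) = -32*(80 - 210) = -32*(-130) = 4160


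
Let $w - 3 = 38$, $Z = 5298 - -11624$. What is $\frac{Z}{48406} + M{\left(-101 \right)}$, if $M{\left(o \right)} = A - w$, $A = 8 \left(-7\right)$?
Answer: $- \frac{2339230}{24203} \approx -96.65$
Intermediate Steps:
$Z = 16922$ ($Z = 5298 + 11624 = 16922$)
$w = 41$ ($w = 3 + 38 = 41$)
$A = -56$
$M{\left(o \right)} = -97$ ($M{\left(o \right)} = -56 - 41 = -97$)
$\frac{Z}{48406} + M{\left(-101 \right)} = \frac{16922}{48406} - 97 = 16922 \cdot \frac{1}{48406} - 97 = \frac{8461}{24203} - 97 = - \frac{2339230}{24203}$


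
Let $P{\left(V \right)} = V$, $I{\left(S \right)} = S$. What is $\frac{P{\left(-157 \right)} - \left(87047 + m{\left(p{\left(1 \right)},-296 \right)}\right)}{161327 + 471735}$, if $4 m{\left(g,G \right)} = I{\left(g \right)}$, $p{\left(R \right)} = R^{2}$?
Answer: $- \frac{348817}{2532248} \approx -0.13775$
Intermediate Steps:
$m{\left(g,G \right)} = \frac{g}{4}$
$\frac{P{\left(-157 \right)} - \left(87047 + m{\left(p{\left(1 \right)},-296 \right)}\right)}{161327 + 471735} = \frac{-157 - \left(87047 + \frac{1^{2}}{4}\right)}{161327 + 471735} = \frac{-157 - \left(87047 + \frac{1}{4} \cdot 1\right)}{633062} = \left(-157 - \frac{348189}{4}\right) \frac{1}{633062} = \left(- \frac{348817}{4}\right) \frac{1}{633062} = - \frac{348817}{2532248}$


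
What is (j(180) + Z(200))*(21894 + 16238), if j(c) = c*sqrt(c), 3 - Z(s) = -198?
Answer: 7664532 + 41182560*sqrt(5) ≈ 9.9752e+7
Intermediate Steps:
Z(s) = 201 (Z(s) = 3 - 1*(-198) = 3 + 198 = 201)
j(c) = c**(3/2)
(j(180) + Z(200))*(21894 + 16238) = (180**(3/2) + 201)*(21894 + 16238) = (1080*sqrt(5) + 201)*38132 = (201 + 1080*sqrt(5))*38132 = 7664532 + 41182560*sqrt(5)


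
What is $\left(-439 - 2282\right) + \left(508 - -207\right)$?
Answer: $-2006$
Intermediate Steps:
$\left(-439 - 2282\right) + \left(508 - -207\right) = -2721 + \left(508 + 207\right) = -2721 + 715 = -2006$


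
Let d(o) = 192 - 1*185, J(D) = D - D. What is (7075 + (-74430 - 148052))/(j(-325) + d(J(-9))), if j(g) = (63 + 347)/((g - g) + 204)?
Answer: -21971514/919 ≈ -23908.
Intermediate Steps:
J(D) = 0
d(o) = 7 (d(o) = 192 - 185 = 7)
j(g) = 205/102 (j(g) = 410/(0 + 204) = 410/204 = 410*(1/204) = 205/102)
(7075 + (-74430 - 148052))/(j(-325) + d(J(-9))) = (7075 + (-74430 - 148052))/(205/102 + 7) = (7075 - 222482)/(919/102) = -215407*102/919 = -21971514/919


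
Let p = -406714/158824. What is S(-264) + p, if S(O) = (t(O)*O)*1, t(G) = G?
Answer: 5534495395/79412 ≈ 69694.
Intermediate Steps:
p = -203357/79412 (p = -406714*1/158824 = -203357/79412 ≈ -2.5608)
S(O) = O² (S(O) = (O*O)*1 = O²*1 = O²)
S(-264) + p = (-264)² - 203357/79412 = 69696 - 203357/79412 = 5534495395/79412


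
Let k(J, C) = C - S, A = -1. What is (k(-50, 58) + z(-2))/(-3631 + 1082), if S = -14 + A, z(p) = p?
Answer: -71/2549 ≈ -0.027854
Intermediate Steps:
S = -15 (S = -14 - 1 = -15)
k(J, C) = 15 + C (k(J, C) = C - 1*(-15) = C + 15 = 15 + C)
(k(-50, 58) + z(-2))/(-3631 + 1082) = ((15 + 58) - 2)/(-3631 + 1082) = (73 - 2)/(-2549) = 71*(-1/2549) = -71/2549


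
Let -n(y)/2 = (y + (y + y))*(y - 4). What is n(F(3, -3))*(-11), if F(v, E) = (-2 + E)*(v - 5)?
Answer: 3960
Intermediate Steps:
F(v, E) = (-5 + v)*(-2 + E) (F(v, E) = (-2 + E)*(-5 + v) = (-5 + v)*(-2 + E))
n(y) = -6*y*(-4 + y) (n(y) = -2*(y + (y + y))*(y - 4) = -2*(y + 2*y)*(-4 + y) = -2*3*y*(-4 + y) = -6*y*(-4 + y))
n(F(3, -3))*(-11) = (6*(10 - 5*(-3) - 2*3 - 3*3)*(4 - (10 - 5*(-3) - 2*3 - 3*3)))*(-11) = (6*(10 + 15 - 6 - 9)*(4 - (10 + 15 - 6 - 9)))*(-11) = (6*10*(4 - 1*10))*(-11) = (6*10*(4 - 10))*(-11) = (6*10*(-6))*(-11) = -360*(-11) = 3960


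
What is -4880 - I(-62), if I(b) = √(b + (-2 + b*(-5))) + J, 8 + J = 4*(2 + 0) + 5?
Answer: -4885 - √246 ≈ -4900.7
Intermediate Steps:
J = 5 (J = -8 + (4*(2 + 0) + 5) = -8 + (4*2 + 5) = -8 + (8 + 5) = -8 + 13 = 5)
I(b) = 5 + √(-2 - 4*b) (I(b) = √(b + (-2 + b*(-5))) + 5 = √(b + (-2 - 5*b)) + 5 = √(-2 - 4*b) + 5 = 5 + √(-2 - 4*b))
-4880 - I(-62) = -4880 - (5 + √(-2 - 4*(-62))) = -4880 - (5 + √(-2 + 248)) = -4880 - (5 + √246) = -4880 + (-5 - √246) = -4885 - √246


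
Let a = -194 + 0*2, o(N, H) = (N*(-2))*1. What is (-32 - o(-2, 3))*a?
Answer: 6984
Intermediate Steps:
o(N, H) = -2*N (o(N, H) = -2*N*1 = -2*N)
a = -194 (a = -194 + 0 = -194)
(-32 - o(-2, 3))*a = (-32 - (-2)*(-2))*(-194) = (-32 - 1*4)*(-194) = (-32 - 4)*(-194) = -36*(-194) = 6984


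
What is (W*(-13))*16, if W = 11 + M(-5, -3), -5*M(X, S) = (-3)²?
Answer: -9568/5 ≈ -1913.6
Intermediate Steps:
M(X, S) = -9/5 (M(X, S) = -⅕*(-3)² = -⅕*9 = -9/5)
W = 46/5 (W = 11 - 9/5 = 46/5 ≈ 9.2000)
(W*(-13))*16 = ((46/5)*(-13))*16 = -598/5*16 = -9568/5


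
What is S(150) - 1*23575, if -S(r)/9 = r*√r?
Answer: -23575 - 6750*√6 ≈ -40109.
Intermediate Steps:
S(r) = -9*r^(3/2) (S(r) = -9*r*√r = -9*r^(3/2))
S(150) - 1*23575 = -6750*√6 - 1*23575 = -6750*√6 - 23575 = -23575 - 6750*√6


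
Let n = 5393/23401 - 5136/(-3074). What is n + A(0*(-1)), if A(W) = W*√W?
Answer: 68382809/35967337 ≈ 1.9012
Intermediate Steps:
A(W) = W^(3/2)
n = 68382809/35967337 (n = 5393*(1/23401) - 5136*(-1/3074) = 5393/23401 + 2568/1537 = 68382809/35967337 ≈ 1.9012)
n + A(0*(-1)) = 68382809/35967337 + (0*(-1))^(3/2) = 68382809/35967337 + 0^(3/2) = 68382809/35967337 + 0 = 68382809/35967337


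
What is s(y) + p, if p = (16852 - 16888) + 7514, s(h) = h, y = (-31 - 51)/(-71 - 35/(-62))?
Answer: 32661510/4367 ≈ 7479.2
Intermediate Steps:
y = 5084/4367 (y = -82/(-71 - 35*(-1/62)) = -82/(-71 + 35/62) = -82/(-4367/62) = -82*(-62/4367) = 5084/4367 ≈ 1.1642)
p = 7478 (p = -36 + 7514 = 7478)
s(y) + p = 5084/4367 + 7478 = 32661510/4367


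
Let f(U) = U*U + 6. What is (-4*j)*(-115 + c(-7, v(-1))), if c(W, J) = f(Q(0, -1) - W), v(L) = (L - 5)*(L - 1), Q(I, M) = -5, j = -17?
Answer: -7140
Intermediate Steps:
v(L) = (-1 + L)*(-5 + L) (v(L) = (-5 + L)*(-1 + L) = (-1 + L)*(-5 + L))
f(U) = 6 + U² (f(U) = U² + 6 = 6 + U²)
c(W, J) = 6 + (-5 - W)²
(-4*j)*(-115 + c(-7, v(-1))) = (-4*(-17))*(-115 + (6 + (5 - 7)²)) = 68*(-115 + (6 + (-2)²)) = 68*(-115 + (6 + 4)) = 68*(-115 + 10) = 68*(-105) = -7140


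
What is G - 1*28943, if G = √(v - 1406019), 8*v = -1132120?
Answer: -28943 + I*√1547534 ≈ -28943.0 + 1244.0*I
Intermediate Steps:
v = -141515 (v = (⅛)*(-1132120) = -141515)
G = I*√1547534 (G = √(-141515 - 1406019) = √(-1547534) = I*√1547534 ≈ 1244.0*I)
G - 1*28943 = I*√1547534 - 1*28943 = I*√1547534 - 28943 = -28943 + I*√1547534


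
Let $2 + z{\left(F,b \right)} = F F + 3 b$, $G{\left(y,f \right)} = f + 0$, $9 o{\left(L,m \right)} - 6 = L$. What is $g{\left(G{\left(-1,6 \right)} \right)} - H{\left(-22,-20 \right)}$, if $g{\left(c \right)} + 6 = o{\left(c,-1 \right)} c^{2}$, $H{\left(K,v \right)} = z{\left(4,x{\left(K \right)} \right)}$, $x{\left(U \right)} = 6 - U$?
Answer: $-56$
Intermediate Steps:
$o{\left(L,m \right)} = \frac{2}{3} + \frac{L}{9}$
$G{\left(y,f \right)} = f$
$z{\left(F,b \right)} = -2 + F^{2} + 3 b$ ($z{\left(F,b \right)} = -2 + \left(F F + 3 b\right) = -2 + \left(F^{2} + 3 b\right) = -2 + F^{2} + 3 b$)
$H{\left(K,v \right)} = 32 - 3 K$ ($H{\left(K,v \right)} = -2 + 4^{2} + 3 \left(6 - K\right) = -2 + 16 - \left(-18 + 3 K\right) = 32 - 3 K$)
$g{\left(c \right)} = -6 + c^{2} \left(\frac{2}{3} + \frac{c}{9}\right)$ ($g{\left(c \right)} = -6 + \left(\frac{2}{3} + \frac{c}{9}\right) c^{2} = -6 + c^{2} \left(\frac{2}{3} + \frac{c}{9}\right)$)
$g{\left(G{\left(-1,6 \right)} \right)} - H{\left(-22,-20 \right)} = \left(-6 + \frac{6^{2} \left(6 + 6\right)}{9}\right) - \left(32 - -66\right) = \left(-6 + \frac{1}{9} \cdot 36 \cdot 12\right) - \left(32 + 66\right) = \left(-6 + 48\right) - 98 = 42 - 98 = -56$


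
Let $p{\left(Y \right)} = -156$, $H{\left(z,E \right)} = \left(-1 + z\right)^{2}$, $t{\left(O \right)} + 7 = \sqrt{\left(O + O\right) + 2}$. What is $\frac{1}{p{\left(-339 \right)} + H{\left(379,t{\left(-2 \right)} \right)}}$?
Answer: $\frac{1}{142728} \approx 7.0063 \cdot 10^{-6}$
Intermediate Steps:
$t{\left(O \right)} = -7 + \sqrt{2 + 2 O}$ ($t{\left(O \right)} = -7 + \sqrt{\left(O + O\right) + 2} = -7 + \sqrt{2 O + 2} = -7 + \sqrt{2 + 2 O}$)
$\frac{1}{p{\left(-339 \right)} + H{\left(379,t{\left(-2 \right)} \right)}} = \frac{1}{-156 + \left(-1 + 379\right)^{2}} = \frac{1}{-156 + 378^{2}} = \frac{1}{-156 + 142884} = \frac{1}{142728}$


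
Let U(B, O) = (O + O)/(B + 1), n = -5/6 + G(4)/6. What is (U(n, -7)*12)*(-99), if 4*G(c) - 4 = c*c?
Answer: 16632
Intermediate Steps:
G(c) = 1 + c**2/4 (G(c) = 1 + (c*c)/4 = 1 + c**2/4)
n = 0 (n = -5/6 + (1 + (1/4)*4**2)/6 = -5*1/6 + (1 + (1/4)*16)*(1/6) = -5/6 + (1 + 4)*(1/6) = -5/6 + 5*(1/6) = -5/6 + 5/6 = 0)
U(B, O) = 2*O/(1 + B) (U(B, O) = (2*O)/(1 + B) = 2*O/(1 + B))
(U(n, -7)*12)*(-99) = ((2*(-7)/(1 + 0))*12)*(-99) = ((2*(-7)/1)*12)*(-99) = ((2*(-7)*1)*12)*(-99) = -14*12*(-99) = -168*(-99) = 16632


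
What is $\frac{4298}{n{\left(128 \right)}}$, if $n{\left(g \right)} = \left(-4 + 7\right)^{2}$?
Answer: $\frac{4298}{9} \approx 477.56$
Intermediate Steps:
$n{\left(g \right)} = 9$ ($n{\left(g \right)} = 3^{2} = 9$)
$\frac{4298}{n{\left(128 \right)}} = \frac{4298}{9}$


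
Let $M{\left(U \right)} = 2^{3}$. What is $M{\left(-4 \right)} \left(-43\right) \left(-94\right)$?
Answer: $32336$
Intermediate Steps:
$M{\left(U \right)} = 8$
$M{\left(-4 \right)} \left(-43\right) \left(-94\right) = 8 \left(-43\right) \left(-94\right) = \left(-344\right) \left(-94\right) = 32336$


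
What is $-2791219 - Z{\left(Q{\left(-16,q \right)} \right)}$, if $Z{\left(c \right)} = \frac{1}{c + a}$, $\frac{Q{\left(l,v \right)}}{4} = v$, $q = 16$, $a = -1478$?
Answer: $- \frac{3946783665}{1414} \approx -2.7912 \cdot 10^{6}$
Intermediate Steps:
$Q{\left(l,v \right)} = 4 v$
$Z{\left(c \right)} = \frac{1}{-1478 + c}$ ($Z{\left(c \right)} = \frac{1}{c - 1478} = \frac{1}{-1478 + c}$)
$-2791219 - Z{\left(Q{\left(-16,q \right)} \right)} = -2791219 - \frac{1}{-1478 + 4 \cdot 16} = -2791219 - \frac{1}{-1478 + 64} = -2791219 - \frac{1}{-1414} = -2791219 - - \frac{1}{1414} = -2791219 + \frac{1}{1414} = - \frac{3946783665}{1414}$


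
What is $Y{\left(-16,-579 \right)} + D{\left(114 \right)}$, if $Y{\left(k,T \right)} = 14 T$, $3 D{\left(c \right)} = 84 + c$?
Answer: $-8040$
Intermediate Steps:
$D{\left(c \right)} = 28 + \frac{c}{3}$ ($D{\left(c \right)} = \frac{84 + c}{3} = 28 + \frac{c}{3}$)
$Y{\left(-16,-579 \right)} + D{\left(114 \right)} = 14 \left(-579\right) + \left(28 + \frac{1}{3} \cdot 114\right) = -8106 + \left(28 + 38\right) = -8106 + 66 = -8040$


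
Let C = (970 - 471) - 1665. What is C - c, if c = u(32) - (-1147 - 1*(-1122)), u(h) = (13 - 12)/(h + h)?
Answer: -76225/64 ≈ -1191.0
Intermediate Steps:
u(h) = 1/(2*h)
C = -1166 (C = 499 - 1665 = -1166)
c = 1601/64 (c = (½)/32 - (-1147 - 1*(-1122)) = (½)*(1/32) - (-1147 + 1122) = 1/64 - 1*(-25) = 1/64 + 25 = 1601/64 ≈ 25.016)
C - c = -1166 - 1*1601/64 = -1166 - 1601/64 = -76225/64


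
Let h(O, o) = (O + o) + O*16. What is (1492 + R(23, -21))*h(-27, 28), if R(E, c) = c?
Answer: -634001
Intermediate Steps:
h(O, o) = o + 17*O (h(O, o) = (O + o) + 16*O = o + 17*O)
(1492 + R(23, -21))*h(-27, 28) = (1492 - 21)*(28 + 17*(-27)) = 1471*(28 - 459) = 1471*(-431) = -634001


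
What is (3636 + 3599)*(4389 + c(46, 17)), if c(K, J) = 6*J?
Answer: 32492385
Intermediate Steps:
(3636 + 3599)*(4389 + c(46, 17)) = (3636 + 3599)*(4389 + 6*17) = 7235*(4389 + 102) = 7235*4491 = 32492385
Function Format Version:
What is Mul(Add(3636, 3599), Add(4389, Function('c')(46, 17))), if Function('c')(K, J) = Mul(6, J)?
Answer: 32492385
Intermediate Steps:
Mul(Add(3636, 3599), Add(4389, Function('c')(46, 17))) = Mul(Add(3636, 3599), Add(4389, Mul(6, 17))) = Mul(7235, Add(4389, 102)) = Mul(7235, 4491) = 32492385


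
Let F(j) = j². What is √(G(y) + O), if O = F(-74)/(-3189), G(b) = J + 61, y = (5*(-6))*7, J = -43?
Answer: √165592014/3189 ≈ 4.0352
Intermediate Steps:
y = -210 (y = -30*7 = -210)
G(b) = 18 (G(b) = -43 + 61 = 18)
O = -5476/3189 (O = (-74)²/(-3189) = 5476*(-1/3189) = -5476/3189 ≈ -1.7172)
√(G(y) + O) = √(18 - 5476/3189) = √(51926/3189) = √165592014/3189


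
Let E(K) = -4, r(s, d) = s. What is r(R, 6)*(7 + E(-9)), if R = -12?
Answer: -36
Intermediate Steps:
r(R, 6)*(7 + E(-9)) = -12*(7 - 4) = -12*3 = -36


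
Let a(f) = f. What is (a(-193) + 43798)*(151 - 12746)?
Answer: -549204975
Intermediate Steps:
(a(-193) + 43798)*(151 - 12746) = (-193 + 43798)*(151 - 12746) = 43605*(-12595) = -549204975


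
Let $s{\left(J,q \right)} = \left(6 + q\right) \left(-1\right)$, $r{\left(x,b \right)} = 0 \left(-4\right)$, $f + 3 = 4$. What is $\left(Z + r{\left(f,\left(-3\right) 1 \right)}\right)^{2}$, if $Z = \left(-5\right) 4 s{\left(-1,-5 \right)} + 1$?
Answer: $441$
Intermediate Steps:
$f = 1$ ($f = -3 + 4 = 1$)
$r{\left(x,b \right)} = 0$
$s{\left(J,q \right)} = -6 - q$
$Z = 21$ ($Z = \left(-5\right) 4 \left(-6 - -5\right) + 1 = - 20 \left(-6 + 5\right) + 1 = \left(-20\right) \left(-1\right) + 1 = 20 + 1 = 21$)
$\left(Z + r{\left(f,\left(-3\right) 1 \right)}\right)^{2} = \left(21 + 0\right)^{2} = 21^{2} = 441$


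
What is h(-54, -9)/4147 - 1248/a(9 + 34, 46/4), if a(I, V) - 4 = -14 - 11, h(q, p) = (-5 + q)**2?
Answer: 1749519/29029 ≈ 60.268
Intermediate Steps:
a(I, V) = -21 (a(I, V) = 4 + (-14 - 11) = 4 - 25 = -21)
h(-54, -9)/4147 - 1248/a(9 + 34, 46/4) = (-5 - 54)**2/4147 - 1248/(-21) = (-59)**2*(1/4147) - 1248*(-1/21) = 3481*(1/4147) + 416/7 = 3481/4147 + 416/7 = 1749519/29029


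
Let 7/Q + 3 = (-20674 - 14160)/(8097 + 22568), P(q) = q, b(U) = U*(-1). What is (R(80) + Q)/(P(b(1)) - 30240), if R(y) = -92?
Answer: 11882923/3835435789 ≈ 0.0030982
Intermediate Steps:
b(U) = -U
Q = -214655/126829 (Q = 7/(-3 + (-20674 - 14160)/(8097 + 22568)) = 7/(-3 - 34834/30665) = 7/(-126829/30665) = 7*(-30665/126829) = -214655/126829 ≈ -1.6925)
(R(80) + Q)/(P(b(1)) - 30240) = (-92 - 214655/126829)/(-1*1 - 30240) = -11882923/(126829*(-1 - 30240)) = -11882923/126829/(-30241) = -11882923/126829*(-1/30241) = 11882923/3835435789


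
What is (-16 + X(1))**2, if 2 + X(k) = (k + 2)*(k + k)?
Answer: 144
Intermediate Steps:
X(k) = -2 + 2*k*(2 + k) (X(k) = -2 + (k + 2)*(k + k) = -2 + (2 + k)*(2*k) = -2 + 2*k*(2 + k))
(-16 + X(1))**2 = (-16 + (-2 + 2*1**2 + 4*1))**2 = (-16 + (-2 + 2*1 + 4))**2 = (-16 + (-2 + 2 + 4))**2 = (-16 + 4)**2 = (-12)**2 = 144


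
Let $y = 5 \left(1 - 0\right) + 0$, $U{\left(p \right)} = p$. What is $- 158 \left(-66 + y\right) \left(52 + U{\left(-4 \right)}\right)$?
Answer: $462624$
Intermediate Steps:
$y = 5$ ($y = 5 \left(1 + 0\right) + 0 = 5 \cdot 1 + 0 = 5 + 0 = 5$)
$- 158 \left(-66 + y\right) \left(52 + U{\left(-4 \right)}\right) = - 158 \left(-66 + 5\right) \left(52 - 4\right) = - 158 \left(\left(-61\right) 48\right) = \left(-158\right) \left(-2928\right) = 462624$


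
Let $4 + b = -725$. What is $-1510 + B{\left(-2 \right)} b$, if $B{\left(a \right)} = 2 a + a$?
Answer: $2864$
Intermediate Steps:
$b = -729$ ($b = -4 - 725 = -729$)
$B{\left(a \right)} = 3 a$
$-1510 + B{\left(-2 \right)} b = -1510 + 3 \left(-2\right) \left(-729\right) = -1510 - -4374 = -1510 + 4374 = 2864$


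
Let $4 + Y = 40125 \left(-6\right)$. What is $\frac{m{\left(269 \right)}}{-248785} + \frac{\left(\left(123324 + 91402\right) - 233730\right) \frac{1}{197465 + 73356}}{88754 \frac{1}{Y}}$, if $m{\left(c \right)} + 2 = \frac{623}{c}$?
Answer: $\frac{30619077864245775}{160859511087014261} \approx 0.19035$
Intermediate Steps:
$Y = -240754$ ($Y = -4 + 40125 \left(-6\right) = -4 - 240750 = -240754$)
$m{\left(c \right)} = -2 + \frac{623}{c}$
$\frac{m{\left(269 \right)}}{-248785} + \frac{\left(\left(123324 + 91402\right) - 233730\right) \frac{1}{197465 + 73356}}{88754 \frac{1}{Y}} = \frac{-2 + \frac{623}{269}}{-248785} + \frac{\left(\left(123324 + 91402\right) - 233730\right) \frac{1}{197465 + 73356}}{88754 \frac{1}{-240754}} = \left(-2 + 623 \cdot \frac{1}{269}\right) \left(- \frac{1}{248785}\right) + \frac{\left(214726 - 233730\right) \frac{1}{270821}}{88754 \left(- \frac{1}{240754}\right)} = \left(-2 + \frac{623}{269}\right) \left(- \frac{1}{248785}\right) + \frac{\left(-19004\right) \frac{1}{270821}}{- \frac{44377}{120377}} = \frac{85}{269} \left(- \frac{1}{248785}\right) - - \frac{2287644508}{12018223517} = - \frac{17}{13384633} + \frac{2287644508}{12018223517} = \frac{30619077864245775}{160859511087014261}$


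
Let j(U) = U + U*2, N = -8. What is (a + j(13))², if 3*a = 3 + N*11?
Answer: 1024/9 ≈ 113.78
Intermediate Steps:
j(U) = 3*U (j(U) = U + 2*U = 3*U)
a = -85/3 (a = (3 - 8*11)/3 = (3 - 88)/3 = (⅓)*(-85) = -85/3 ≈ -28.333)
(a + j(13))² = (-85/3 + 3*13)² = (-85/3 + 39)² = (32/3)² = 1024/9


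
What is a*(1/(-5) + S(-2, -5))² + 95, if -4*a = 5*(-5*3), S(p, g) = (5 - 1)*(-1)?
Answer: 1703/4 ≈ 425.75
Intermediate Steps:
S(p, g) = -4 (S(p, g) = 4*(-1) = -4)
a = 75/4 (a = -5*(-5*3)/4 = -5*(-15)/4 = -¼*(-75) = 75/4 ≈ 18.750)
a*(1/(-5) + S(-2, -5))² + 95 = 75*(1/(-5) - 4)²/4 + 95 = 75*(-⅕ - 4)²/4 + 95 = 75*(-21/5)²/4 + 95 = (75/4)*(441/25) + 95 = 1323/4 + 95 = 1703/4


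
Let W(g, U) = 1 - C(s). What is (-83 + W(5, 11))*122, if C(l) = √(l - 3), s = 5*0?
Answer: -10004 - 122*I*√3 ≈ -10004.0 - 211.31*I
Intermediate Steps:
s = 0
C(l) = √(-3 + l)
W(g, U) = 1 - I*√3 (W(g, U) = 1 - √(-3 + 0) = 1 - √(-3) = 1 - I*√3)
(-83 + W(5, 11))*122 = (-83 + (1 - I*√3))*122 = (-82 - I*√3)*122 = -10004 - 122*I*√3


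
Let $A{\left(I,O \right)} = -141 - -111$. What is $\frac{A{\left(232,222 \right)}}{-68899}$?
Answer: $\frac{30}{68899} \approx 0.00043542$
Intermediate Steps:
$A{\left(I,O \right)} = -30$ ($A{\left(I,O \right)} = -141 + 111 = -30$)
$\frac{A{\left(232,222 \right)}}{-68899} = - \frac{30}{-68899} = \left(-30\right) \left(- \frac{1}{68899}\right) = \frac{30}{68899}$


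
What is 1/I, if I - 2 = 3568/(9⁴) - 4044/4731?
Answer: 10346697/17475902 ≈ 0.59206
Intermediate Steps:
I = 17475902/10346697 (I = 2 + (3568/(9⁴) - 4044/4731) = 2 + (3568/6561 - 4044*1/4731) = 2 + (3568*(1/6561) - 1348/1577) = 2 + (3568/6561 - 1348/1577) = 2 - 3217492/10346697 = 17475902/10346697 ≈ 1.6890)
1/I = 1/(17475902/10346697) = 10346697/17475902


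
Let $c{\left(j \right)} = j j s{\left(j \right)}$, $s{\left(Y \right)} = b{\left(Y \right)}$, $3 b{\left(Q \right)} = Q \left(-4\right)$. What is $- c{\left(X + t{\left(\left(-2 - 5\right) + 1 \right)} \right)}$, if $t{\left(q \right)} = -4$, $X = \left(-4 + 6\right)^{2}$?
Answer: $0$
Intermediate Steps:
$b{\left(Q \right)} = - \frac{4 Q}{3}$ ($b{\left(Q \right)} = \frac{Q \left(-4\right)}{3} = \frac{\left(-4\right) Q}{3} = - \frac{4 Q}{3}$)
$X = 4$ ($X = 2^{2} = 4$)
$s{\left(Y \right)} = - \frac{4 Y}{3}$
$c{\left(j \right)} = - \frac{4 j^{3}}{3}$ ($c{\left(j \right)} = j j \left(- \frac{4 j}{3}\right) = j^{2} \left(- \frac{4 j}{3}\right) = - \frac{4 j^{3}}{3}$)
$- c{\left(X + t{\left(\left(-2 - 5\right) + 1 \right)} \right)} = - \frac{\left(-4\right) \left(4 - 4\right)^{3}}{3} = - \frac{\left(-4\right) 0^{3}}{3} = - \frac{\left(-4\right) 0}{3} = \left(-1\right) 0 = 0$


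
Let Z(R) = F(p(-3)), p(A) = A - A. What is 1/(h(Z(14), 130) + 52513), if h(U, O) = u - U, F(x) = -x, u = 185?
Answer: 1/52698 ≈ 1.8976e-5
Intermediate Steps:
p(A) = 0
Z(R) = 0 (Z(R) = -1*0 = 0)
h(U, O) = 185 - U
1/(h(Z(14), 130) + 52513) = 1/((185 - 1*0) + 52513) = 1/((185 + 0) + 52513) = 1/(185 + 52513) = 1/52698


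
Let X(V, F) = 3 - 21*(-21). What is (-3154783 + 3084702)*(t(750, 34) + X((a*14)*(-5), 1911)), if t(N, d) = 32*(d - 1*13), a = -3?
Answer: -78210396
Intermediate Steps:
t(N, d) = -416 + 32*d (t(N, d) = 32*(d - 13) = 32*(-13 + d) = -416 + 32*d)
X(V, F) = 444 (X(V, F) = 3 + 441 = 444)
(-3154783 + 3084702)*(t(750, 34) + X((a*14)*(-5), 1911)) = (-3154783 + 3084702)*((-416 + 32*34) + 444) = -70081*((-416 + 1088) + 444) = -70081*(672 + 444) = -70081*1116 = -78210396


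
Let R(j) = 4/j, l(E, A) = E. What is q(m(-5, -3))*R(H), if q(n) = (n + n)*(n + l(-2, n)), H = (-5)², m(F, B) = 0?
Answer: 0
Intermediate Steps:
H = 25
q(n) = 2*n*(-2 + n) (q(n) = (n + n)*(n - 2) = (2*n)*(-2 + n) = 2*n*(-2 + n))
q(m(-5, -3))*R(H) = (2*0*(-2 + 0))*(4/25) = (2*0*(-2))*(4*(1/25)) = 0*(4/25) = 0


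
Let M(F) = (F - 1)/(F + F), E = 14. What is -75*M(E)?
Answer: -975/28 ≈ -34.821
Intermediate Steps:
M(F) = (-1 + F)/(2*F) (M(F) = (-1 + F)/((2*F)) = (-1 + F)*(1/(2*F)) = (-1 + F)/(2*F))
-75*M(E) = -75*(-1 + 14)/(2*14) = -75*13/(2*14) = -75*13/28 = -975/28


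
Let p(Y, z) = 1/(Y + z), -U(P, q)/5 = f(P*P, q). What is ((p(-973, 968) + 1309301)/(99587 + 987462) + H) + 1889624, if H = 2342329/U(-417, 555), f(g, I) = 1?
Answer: 7724349547263/5435245 ≈ 1.4212e+6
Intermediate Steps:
U(P, q) = -5 (U(P, q) = -5*1 = -5)
H = -2342329/5 (H = 2342329/(-5) = 2342329*(-⅕) = -2342329/5 ≈ -4.6847e+5)
((p(-973, 968) + 1309301)/(99587 + 987462) + H) + 1889624 = ((1/(-973 + 968) + 1309301)/(99587 + 987462) - 2342329/5) + 1889624 = ((1/(-5) + 1309301)/1087049 - 2342329/5) + 1889624 = ((-⅕ + 1309301)*(1/1087049) - 2342329/5) + 1889624 = ((6546504/5)*(1/1087049) - 2342329/5) + 1889624 = (6546504/5435245 - 2342329/5) + 1889624 = -2546219850617/5435245 + 1889624 = 7724349547263/5435245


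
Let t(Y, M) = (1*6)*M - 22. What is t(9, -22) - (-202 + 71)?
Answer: -23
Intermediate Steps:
t(Y, M) = -22 + 6*M (t(Y, M) = 6*M - 22 = -22 + 6*M)
t(9, -22) - (-202 + 71) = (-22 + 6*(-22)) - (-202 + 71) = (-22 - 132) - 1*(-131) = -154 + 131 = -23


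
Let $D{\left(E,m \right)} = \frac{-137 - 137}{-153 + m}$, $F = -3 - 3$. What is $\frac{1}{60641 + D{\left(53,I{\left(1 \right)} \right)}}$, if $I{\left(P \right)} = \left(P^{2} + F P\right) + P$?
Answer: $\frac{157}{9520911} \approx 1.649 \cdot 10^{-5}$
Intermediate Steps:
$F = -6$ ($F = -3 - 3 = -6$)
$I{\left(P \right)} = P^{2} - 5 P$ ($I{\left(P \right)} = \left(P^{2} - 6 P\right) + P = P^{2} - 5 P$)
$D{\left(E,m \right)} = - \frac{274}{-153 + m}$
$\frac{1}{60641 + D{\left(53,I{\left(1 \right)} \right)}} = \frac{1}{60641 - \frac{274}{-153 + 1 \left(-5 + 1\right)}} = \frac{1}{60641 - \frac{274}{-153 + 1 \left(-4\right)}} = \frac{1}{60641 - \frac{274}{-153 - 4}} = \frac{1}{60641 - \frac{274}{-157}} = \frac{1}{60641 - - \frac{274}{157}} = \frac{1}{60641 + \frac{274}{157}} = \frac{1}{\frac{9520911}{157}} = \frac{157}{9520911}$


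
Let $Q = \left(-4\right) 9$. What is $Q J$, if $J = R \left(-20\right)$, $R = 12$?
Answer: $8640$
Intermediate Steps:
$Q = -36$
$J = -240$ ($J = 12 \left(-20\right) = -240$)
$Q J = \left(-36\right) \left(-240\right) = 8640$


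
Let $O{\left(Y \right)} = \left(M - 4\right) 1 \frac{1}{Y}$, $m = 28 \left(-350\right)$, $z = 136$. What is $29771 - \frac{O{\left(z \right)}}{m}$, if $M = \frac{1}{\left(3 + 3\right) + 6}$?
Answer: $\frac{476145465553}{15993600} \approx 29771.0$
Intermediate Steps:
$m = -9800$
$M = \frac{1}{12}$ ($M = \frac{1}{6 + 6} = \frac{1}{12} \approx 0.083333$)
$O{\left(Y \right)} = - \frac{47}{12 Y}$ ($O{\left(Y \right)} = \left(\frac{1}{12} - 4\right) 1 \frac{1}{Y} = - \frac{47}{12 Y}$)
$29771 - \frac{O{\left(z \right)}}{m} = 29771 - \frac{\left(- \frac{47}{12}\right) \frac{1}{136}}{-9800} = 29771 - \left(- \frac{47}{12}\right) \frac{1}{136} \left(- \frac{1}{9800}\right) = 29771 - \left(- \frac{47}{1632}\right) \left(- \frac{1}{9800}\right) = 29771 - \frac{47}{15993600} = \frac{476145465553}{15993600}$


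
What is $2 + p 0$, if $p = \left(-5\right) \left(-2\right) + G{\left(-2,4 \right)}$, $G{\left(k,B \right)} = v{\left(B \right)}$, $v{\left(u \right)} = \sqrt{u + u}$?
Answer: $2$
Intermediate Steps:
$v{\left(u \right)} = \sqrt{2} \sqrt{u}$ ($v{\left(u \right)} = \sqrt{2 u} = \sqrt{2} \sqrt{u}$)
$G{\left(k,B \right)} = \sqrt{2} \sqrt{B}$
$p = 10 + 2 \sqrt{2}$ ($p = \left(-5\right) \left(-2\right) + \sqrt{2} \sqrt{4} = 10 + \sqrt{2} \cdot 2 = 10 + 2 \sqrt{2} \approx 12.828$)
$2 + p 0 = 2 + \left(10 + 2 \sqrt{2}\right) 0 = 2 + 0 = 2$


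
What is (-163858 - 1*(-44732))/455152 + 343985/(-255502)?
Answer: -46750597993/29073061576 ≈ -1.6080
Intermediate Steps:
(-163858 - 1*(-44732))/455152 + 343985/(-255502) = (-163858 + 44732)*(1/455152) + 343985*(-1/255502) = -119126*1/455152 - 343985/255502 = -59563/227576 - 343985/255502 = -46750597993/29073061576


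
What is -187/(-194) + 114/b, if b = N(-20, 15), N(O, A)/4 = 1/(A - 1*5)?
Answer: 55477/194 ≈ 285.96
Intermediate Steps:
N(O, A) = 4/(-5 + A) (N(O, A) = 4/(A - 1*5) = 4/(A - 5) = 4/(-5 + A))
b = ⅖ (b = 4/(-5 + 15) = 4/10 = 4*(⅒) = ⅖ ≈ 0.40000)
-187/(-194) + 114/b = -187/(-194) + 114/(⅖) = -187*(-1/194) + 114*(5/2) = 187/194 + 285 = 55477/194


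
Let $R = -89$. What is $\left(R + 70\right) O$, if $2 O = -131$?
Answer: $\frac{2489}{2} \approx 1244.5$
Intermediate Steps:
$O = - \frac{131}{2}$ ($O = \frac{1}{2} \left(-131\right) = - \frac{131}{2} \approx -65.5$)
$\left(R + 70\right) O = \left(-89 + 70\right) \left(- \frac{131}{2}\right) = \left(-19\right) \left(- \frac{131}{2}\right) = \frac{2489}{2}$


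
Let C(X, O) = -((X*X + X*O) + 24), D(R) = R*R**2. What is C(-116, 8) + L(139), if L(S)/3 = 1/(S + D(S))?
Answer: -33711634413/2685758 ≈ -12552.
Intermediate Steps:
D(R) = R**3
L(S) = 3/(S + S**3)
C(X, O) = -24 - X**2 - O*X (C(X, O) = -((X**2 + O*X) + 24) = -(24 + X**2 + O*X) = -24 - X**2 - O*X)
C(-116, 8) + L(139) = (-24 - 1*(-116)**2 - 1*8*(-116)) + 3/(139 + 139**3) = (-24 - 1*13456 + 928) + 3/(139 + 2685619) = (-24 - 13456 + 928) + 3/2685758 = -12552 + 3*(1/2685758) = -12552 + 3/2685758 = -33711634413/2685758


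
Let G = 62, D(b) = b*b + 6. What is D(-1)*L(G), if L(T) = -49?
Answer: -343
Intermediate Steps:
D(b) = 6 + b**2 (D(b) = b**2 + 6 = 6 + b**2)
D(-1)*L(G) = (6 + (-1)**2)*(-49) = (6 + 1)*(-49) = 7*(-49) = -343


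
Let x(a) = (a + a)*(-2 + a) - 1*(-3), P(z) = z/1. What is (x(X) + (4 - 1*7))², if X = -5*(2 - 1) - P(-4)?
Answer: 36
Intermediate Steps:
P(z) = z (P(z) = z*1 = z)
X = -1 (X = -5*(2 - 1) - 1*(-4) = -5*1 + 4 = -5 + 4 = -1)
x(a) = 3 + 2*a*(-2 + a) (x(a) = (2*a)*(-2 + a) + 3 = 2*a*(-2 + a) + 3 = 3 + 2*a*(-2 + a))
(x(X) + (4 - 1*7))² = ((3 - 4*(-1) + 2*(-1)²) + (4 - 1*7))² = ((3 + 4 + 2*1) + (4 - 7))² = ((3 + 4 + 2) - 3)² = (9 - 3)² = 6² = 36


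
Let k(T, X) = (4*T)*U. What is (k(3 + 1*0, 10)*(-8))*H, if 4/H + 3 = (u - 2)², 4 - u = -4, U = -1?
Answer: 128/11 ≈ 11.636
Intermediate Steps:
u = 8 (u = 4 - 1*(-4) = 4 + 4 = 8)
k(T, X) = -4*T (k(T, X) = (4*T)*(-1) = -4*T)
H = 4/33 (H = 4/(-3 + (8 - 2)²) = 4/(-3 + 6²) = 4/(-3 + 36) = 4/33 ≈ 0.12121)
(k(3 + 1*0, 10)*(-8))*H = (-4*(3 + 1*0)*(-8))*(4/33) = (-4*(3 + 0)*(-8))*(4/33) = (-4*3*(-8))*(4/33) = -12*(-8)*(4/33) = 96*(4/33) = 128/11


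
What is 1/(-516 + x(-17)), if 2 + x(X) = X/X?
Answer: -1/517 ≈ -0.0019342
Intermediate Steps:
x(X) = -1 (x(X) = -2 + X/X = -2 + 1 = -1)
1/(-516 + x(-17)) = 1/(-516 - 1) = 1/(-517) = -1/517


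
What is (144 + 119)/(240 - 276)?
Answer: -263/36 ≈ -7.3056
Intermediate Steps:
(144 + 119)/(240 - 276) = 263/(-36) = 263*(-1/36) = -263/36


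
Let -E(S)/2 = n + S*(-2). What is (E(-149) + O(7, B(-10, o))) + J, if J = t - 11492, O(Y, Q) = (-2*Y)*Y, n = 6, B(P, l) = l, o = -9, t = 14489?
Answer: 2291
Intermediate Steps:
O(Y, Q) = -2*Y**2
J = 2997 (J = 14489 - 11492 = 2997)
E(S) = -12 + 4*S (E(S) = -2*(6 + S*(-2)) = -2*(6 - 2*S) = -12 + 4*S)
(E(-149) + O(7, B(-10, o))) + J = ((-12 + 4*(-149)) - 2*7**2) + 2997 = ((-12 - 596) - 2*49) + 2997 = (-608 - 98) + 2997 = -706 + 2997 = 2291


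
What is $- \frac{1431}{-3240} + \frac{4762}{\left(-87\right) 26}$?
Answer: $- \frac{75259}{45240} \approx -1.6635$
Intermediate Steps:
$- \frac{1431}{-3240} + \frac{4762}{\left(-87\right) 26} = \left(-1431\right) \left(- \frac{1}{3240}\right) + \frac{4762}{-2262} = \frac{53}{120} + 4762 \left(- \frac{1}{2262}\right) = \frac{53}{120} - \frac{2381}{1131} = - \frac{75259}{45240}$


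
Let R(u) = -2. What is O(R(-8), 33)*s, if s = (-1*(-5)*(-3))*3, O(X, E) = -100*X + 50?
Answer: -11250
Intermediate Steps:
O(X, E) = 50 - 100*X
s = -45 (s = (5*(-3))*3 = -15*3 = -45)
O(R(-8), 33)*s = (50 - 100*(-2))*(-45) = (50 + 200)*(-45) = 250*(-45) = -11250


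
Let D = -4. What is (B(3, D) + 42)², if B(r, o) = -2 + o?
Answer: 1296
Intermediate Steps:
(B(3, D) + 42)² = ((-2 - 4) + 42)² = (-6 + 42)² = 36² = 1296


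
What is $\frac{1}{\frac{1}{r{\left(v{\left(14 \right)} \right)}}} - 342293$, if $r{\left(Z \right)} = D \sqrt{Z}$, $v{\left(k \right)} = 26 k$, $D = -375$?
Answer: $-342293 - 750 \sqrt{91} \approx -3.4945 \cdot 10^{5}$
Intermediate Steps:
$r{\left(Z \right)} = - 375 \sqrt{Z}$
$\frac{1}{\frac{1}{r{\left(v{\left(14 \right)} \right)}}} - 342293 = \frac{1}{\frac{1}{\left(-375\right) \sqrt{26 \cdot 14}}} - 342293 = \frac{1}{\frac{1}{\left(-375\right) \sqrt{364}}} - 342293 = \frac{1}{\frac{1}{\left(-375\right) 2 \sqrt{91}}} - 342293 = \frac{1}{\frac{1}{\left(-750\right) \sqrt{91}}} - 342293 = \frac{1}{\left(- \frac{1}{68250}\right) \sqrt{91}} - 342293 = - 750 \sqrt{91} - 342293 = -342293 - 750 \sqrt{91}$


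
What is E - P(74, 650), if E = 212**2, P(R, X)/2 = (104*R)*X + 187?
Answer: -9960230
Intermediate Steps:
P(R, X) = 374 + 208*R*X (P(R, X) = 2*((104*R)*X + 187) = 2*(104*R*X + 187) = 2*(187 + 104*R*X) = 374 + 208*R*X)
E = 44944
E - P(74, 650) = 44944 - (374 + 208*74*650) = 44944 - (374 + 10004800) = 44944 - 1*10005174 = 44944 - 10005174 = -9960230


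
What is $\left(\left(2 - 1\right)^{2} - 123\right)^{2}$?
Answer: $14884$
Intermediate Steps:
$\left(\left(2 - 1\right)^{2} - 123\right)^{2} = \left(1^{2} - 123\right)^{2} = \left(1 - 123\right)^{2} = \left(-122\right)^{2} = 14884$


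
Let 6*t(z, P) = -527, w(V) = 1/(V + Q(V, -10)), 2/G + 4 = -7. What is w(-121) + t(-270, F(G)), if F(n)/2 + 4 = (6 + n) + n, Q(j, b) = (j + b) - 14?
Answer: -35047/399 ≈ -87.837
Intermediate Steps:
G = -2/11 (G = 2/(-4 - 7) = 2/(-11) = 2*(-1/11) = -2/11 ≈ -0.18182)
Q(j, b) = -14 + b + j (Q(j, b) = (b + j) - 14 = -14 + b + j)
F(n) = 4 + 4*n (F(n) = -8 + 2*((6 + n) + n) = -8 + 2*(6 + 2*n) = -8 + (12 + 4*n) = 4 + 4*n)
w(V) = 1/(-24 + 2*V) (w(V) = 1/(V + (-14 - 10 + V)) = 1/(V + (-24 + V)) = 1/(-24 + 2*V))
t(z, P) = -527/6 (t(z, P) = (⅙)*(-527) = -527/6)
w(-121) + t(-270, F(G)) = 1/(2*(-12 - 121)) - 527/6 = (½)/(-133) - 527/6 = (½)*(-1/133) - 527/6 = -1/266 - 527/6 = -35047/399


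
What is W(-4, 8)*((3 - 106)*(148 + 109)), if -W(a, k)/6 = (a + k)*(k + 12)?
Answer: 12706080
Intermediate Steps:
W(a, k) = -6*(12 + k)*(a + k) (W(a, k) = -6*(a + k)*(k + 12) = -6*(a + k)*(12 + k) = -6*(12 + k)*(a + k))
W(-4, 8)*((3 - 106)*(148 + 109)) = (-72*(-4) - 72*8 - 6*8² - 6*(-4)*8)*((3 - 106)*(148 + 109)) = (288 - 576 - 6*64 + 192)*(-103*257) = (288 - 576 - 384 + 192)*(-26471) = -480*(-26471) = 12706080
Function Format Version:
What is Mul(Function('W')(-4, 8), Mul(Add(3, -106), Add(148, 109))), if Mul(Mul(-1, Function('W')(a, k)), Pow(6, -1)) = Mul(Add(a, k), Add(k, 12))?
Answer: 12706080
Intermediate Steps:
Function('W')(a, k) = Mul(-6, Add(12, k), Add(a, k)) (Function('W')(a, k) = Mul(-6, Mul(Add(a, k), Add(k, 12))) = Mul(-6, Mul(Add(a, k), Add(12, k))) = Mul(-6, Mul(Add(12, k), Add(a, k))) = Mul(-6, Add(12, k), Add(a, k)))
Mul(Function('W')(-4, 8), Mul(Add(3, -106), Add(148, 109))) = Mul(Add(Mul(-72, -4), Mul(-72, 8), Mul(-6, Pow(8, 2)), Mul(-6, -4, 8)), Mul(Add(3, -106), Add(148, 109))) = Mul(Add(288, -576, Mul(-6, 64), 192), Mul(-103, 257)) = Mul(Add(288, -576, -384, 192), -26471) = Mul(-480, -26471) = 12706080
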